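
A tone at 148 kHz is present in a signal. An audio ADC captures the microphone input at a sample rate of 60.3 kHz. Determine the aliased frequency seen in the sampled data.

148 kHz mod fs = 27.4 kHz.
27.4 kHz ≤ fs/2 = 30.15 kHz, appears at 27.4 kHz.

27.4 kHz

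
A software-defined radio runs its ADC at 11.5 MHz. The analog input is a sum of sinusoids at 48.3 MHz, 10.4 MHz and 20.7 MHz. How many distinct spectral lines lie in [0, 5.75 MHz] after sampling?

fs/2 = 5.75 MHz.
48.3 MHz mod fs = 2.3 MHz.
2.3 MHz ≤ fs/2 = 5.75 MHz, appears at 2.3 MHz.
10.4 MHz > fs/2 = 5.75 MHz, folds to fs − 10.4 MHz = 1.1 MHz.
20.7 MHz mod fs = 9.2 MHz.
9.2 MHz > fs/2 = 5.75 MHz, folds to fs − 9.2 MHz = 2.3 MHz.
Distinct values: {1.1 MHz, 2.3 MHz} → 2.

2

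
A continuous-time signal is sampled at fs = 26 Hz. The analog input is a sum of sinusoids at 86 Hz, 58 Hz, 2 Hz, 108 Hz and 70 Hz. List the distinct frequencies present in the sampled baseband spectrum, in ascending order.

2 Hz, 4 Hz, 6 Hz, 8 Hz

fs/2 = 13 Hz.
86 Hz mod fs = 8 Hz.
8 Hz ≤ fs/2 = 13 Hz, appears at 8 Hz.
58 Hz mod fs = 6 Hz.
6 Hz ≤ fs/2 = 13 Hz, appears at 6 Hz.
2 Hz ≤ fs/2 = 13 Hz, passes unchanged.
108 Hz mod fs = 4 Hz.
4 Hz ≤ fs/2 = 13 Hz, appears at 4 Hz.
70 Hz mod fs = 18 Hz.
18 Hz > fs/2 = 13 Hz, folds to fs − 18 Hz = 8 Hz.
Distinct values: {2 Hz, 4 Hz, 6 Hz, 8 Hz}.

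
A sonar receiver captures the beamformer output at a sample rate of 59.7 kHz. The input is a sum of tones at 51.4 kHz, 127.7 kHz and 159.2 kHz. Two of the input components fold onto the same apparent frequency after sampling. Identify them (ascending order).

fs/2 = 29.85 kHz.
51.4 kHz > fs/2 = 29.85 kHz, folds to fs − 51.4 kHz = 8.3 kHz.
127.7 kHz mod fs = 8.3 kHz.
8.3 kHz ≤ fs/2 = 29.85 kHz, appears at 8.3 kHz.
159.2 kHz mod fs = 39.8 kHz.
39.8 kHz > fs/2 = 29.85 kHz, folds to fs − 39.8 kHz = 19.9 kHz.
51.4 kHz and 127.7 kHz both map to 8.3 kHz.

51.4 kHz, 127.7 kHz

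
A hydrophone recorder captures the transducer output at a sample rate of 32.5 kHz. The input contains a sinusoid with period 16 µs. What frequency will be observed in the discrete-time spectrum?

2.5 kHz

T = 16 µs → f = 1/T = 62.5 kHz.
62.5 kHz mod fs = 30 kHz.
30 kHz > fs/2 = 16.25 kHz, folds to fs − 30 kHz = 2.5 kHz.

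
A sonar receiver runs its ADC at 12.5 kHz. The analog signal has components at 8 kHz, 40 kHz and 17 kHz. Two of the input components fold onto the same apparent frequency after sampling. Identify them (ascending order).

8 kHz, 17 kHz

fs/2 = 6.25 kHz.
8 kHz > fs/2 = 6.25 kHz, folds to fs − 8 kHz = 4.5 kHz.
40 kHz mod fs = 2.5 kHz.
2.5 kHz ≤ fs/2 = 6.25 kHz, appears at 2.5 kHz.
17 kHz mod fs = 4.5 kHz.
4.5 kHz ≤ fs/2 = 6.25 kHz, appears at 4.5 kHz.
8 kHz and 17 kHz both map to 4.5 kHz.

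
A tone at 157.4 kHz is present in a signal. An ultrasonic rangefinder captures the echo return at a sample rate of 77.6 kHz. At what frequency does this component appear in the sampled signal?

157.4 kHz mod fs = 2.2 kHz.
2.2 kHz ≤ fs/2 = 38.8 kHz, appears at 2.2 kHz.

2.2 kHz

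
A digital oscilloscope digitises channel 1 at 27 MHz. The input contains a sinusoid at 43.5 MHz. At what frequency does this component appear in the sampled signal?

43.5 MHz mod fs = 16.5 MHz.
16.5 MHz > fs/2 = 13.5 MHz, folds to fs − 16.5 MHz = 10.5 MHz.

10.5 MHz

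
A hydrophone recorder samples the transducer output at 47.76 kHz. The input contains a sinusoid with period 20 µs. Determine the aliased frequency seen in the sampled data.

T = 20 µs → f = 1/T = 50 kHz.
50 kHz mod fs = 2.24 kHz.
2.24 kHz ≤ fs/2 = 23.88 kHz, appears at 2.24 kHz.

2.24 kHz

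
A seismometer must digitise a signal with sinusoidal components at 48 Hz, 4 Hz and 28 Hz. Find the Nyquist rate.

96 Hz

Highest-frequency component: 48 Hz.
Nyquist rate = 2 × 48 Hz = 96 Hz.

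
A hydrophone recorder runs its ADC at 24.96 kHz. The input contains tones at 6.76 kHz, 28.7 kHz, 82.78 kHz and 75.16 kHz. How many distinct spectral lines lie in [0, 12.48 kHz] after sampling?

fs/2 = 12.48 kHz.
6.76 kHz ≤ fs/2 = 12.48 kHz, passes unchanged.
28.7 kHz mod fs = 3.74 kHz.
3.74 kHz ≤ fs/2 = 12.48 kHz, appears at 3.74 kHz.
82.78 kHz mod fs = 7.9 kHz.
7.9 kHz ≤ fs/2 = 12.48 kHz, appears at 7.9 kHz.
75.16 kHz mod fs = 0.28 kHz.
0.28 kHz ≤ fs/2 = 12.48 kHz, appears at 0.28 kHz.
Distinct values: {0.28 kHz, 3.74 kHz, 6.76 kHz, 7.9 kHz} → 4.

4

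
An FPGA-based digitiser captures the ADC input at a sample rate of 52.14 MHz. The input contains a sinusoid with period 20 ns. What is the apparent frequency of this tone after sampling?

T = 20 ns → f = 1/T = 50 MHz.
50 MHz > fs/2 = 26.07 MHz, folds to fs − 50 MHz = 2.14 MHz.

2.14 MHz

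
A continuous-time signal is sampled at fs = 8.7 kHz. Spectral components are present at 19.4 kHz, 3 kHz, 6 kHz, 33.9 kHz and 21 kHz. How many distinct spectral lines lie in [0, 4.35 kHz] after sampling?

fs/2 = 4.35 kHz.
19.4 kHz mod fs = 2 kHz.
2 kHz ≤ fs/2 = 4.35 kHz, appears at 2 kHz.
3 kHz ≤ fs/2 = 4.35 kHz, passes unchanged.
6 kHz > fs/2 = 4.35 kHz, folds to fs − 6 kHz = 2.7 kHz.
33.9 kHz mod fs = 7.8 kHz.
7.8 kHz > fs/2 = 4.35 kHz, folds to fs − 7.8 kHz = 0.9 kHz.
21 kHz mod fs = 3.6 kHz.
3.6 kHz ≤ fs/2 = 4.35 kHz, appears at 3.6 kHz.
Distinct values: {0.9 kHz, 2 kHz, 2.7 kHz, 3 kHz, 3.6 kHz} → 5.

5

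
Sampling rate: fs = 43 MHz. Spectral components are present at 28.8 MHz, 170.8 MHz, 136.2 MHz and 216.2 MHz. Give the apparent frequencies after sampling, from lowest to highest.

1.2 MHz, 7.2 MHz, 14.2 MHz

fs/2 = 21.5 MHz.
28.8 MHz > fs/2 = 21.5 MHz, folds to fs − 28.8 MHz = 14.2 MHz.
170.8 MHz mod fs = 41.8 MHz.
41.8 MHz > fs/2 = 21.5 MHz, folds to fs − 41.8 MHz = 1.2 MHz.
136.2 MHz mod fs = 7.2 MHz.
7.2 MHz ≤ fs/2 = 21.5 MHz, appears at 7.2 MHz.
216.2 MHz mod fs = 1.2 MHz.
1.2 MHz ≤ fs/2 = 21.5 MHz, appears at 1.2 MHz.
Distinct values: {1.2 MHz, 7.2 MHz, 14.2 MHz}.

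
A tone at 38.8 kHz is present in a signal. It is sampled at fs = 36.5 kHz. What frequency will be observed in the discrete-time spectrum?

38.8 kHz mod fs = 2.3 kHz.
2.3 kHz ≤ fs/2 = 18.25 kHz, appears at 2.3 kHz.

2.3 kHz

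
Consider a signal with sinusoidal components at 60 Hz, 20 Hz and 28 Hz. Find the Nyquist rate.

Highest-frequency component: 60 Hz.
Nyquist rate = 2 × 60 Hz = 120 Hz.

120 Hz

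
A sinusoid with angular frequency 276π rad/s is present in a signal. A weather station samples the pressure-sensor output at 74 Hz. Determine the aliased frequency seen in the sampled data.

10 Hz

ω = 276π rad/s → f = ω/(2π) = 138 Hz.
138 Hz mod fs = 64 Hz.
64 Hz > fs/2 = 37 Hz, folds to fs − 64 Hz = 10 Hz.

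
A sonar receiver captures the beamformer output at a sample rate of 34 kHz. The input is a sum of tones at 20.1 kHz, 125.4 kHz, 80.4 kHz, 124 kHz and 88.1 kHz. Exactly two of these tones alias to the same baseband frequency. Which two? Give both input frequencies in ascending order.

20.1 kHz, 88.1 kHz

fs/2 = 17 kHz.
20.1 kHz > fs/2 = 17 kHz, folds to fs − 20.1 kHz = 13.9 kHz.
125.4 kHz mod fs = 23.4 kHz.
23.4 kHz > fs/2 = 17 kHz, folds to fs − 23.4 kHz = 10.6 kHz.
80.4 kHz mod fs = 12.4 kHz.
12.4 kHz ≤ fs/2 = 17 kHz, appears at 12.4 kHz.
124 kHz mod fs = 22 kHz.
22 kHz > fs/2 = 17 kHz, folds to fs − 22 kHz = 12 kHz.
88.1 kHz mod fs = 20.1 kHz.
20.1 kHz > fs/2 = 17 kHz, folds to fs − 20.1 kHz = 13.9 kHz.
20.1 kHz and 88.1 kHz both map to 13.9 kHz.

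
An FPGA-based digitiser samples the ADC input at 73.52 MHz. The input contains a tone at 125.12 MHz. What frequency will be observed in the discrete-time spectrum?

125.12 MHz mod fs = 51.6 MHz.
51.6 MHz > fs/2 = 36.76 MHz, folds to fs − 51.6 MHz = 21.92 MHz.

21.92 MHz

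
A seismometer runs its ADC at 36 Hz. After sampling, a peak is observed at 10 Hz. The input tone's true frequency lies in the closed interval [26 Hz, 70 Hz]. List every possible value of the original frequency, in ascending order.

Frequencies that alias to 10 Hz are k·fs ± 10 Hz for integer k ≥ 0.
k=0: 10 Hz.
k=1: 26 Hz, 46 Hz.
k=2: 62 Hz, 82 Hz.
k=3: 98 Hz, 118 Hz.
Within [26 Hz, 70 Hz]: 26 Hz, 46 Hz, 62 Hz.

26 Hz, 46 Hz, 62 Hz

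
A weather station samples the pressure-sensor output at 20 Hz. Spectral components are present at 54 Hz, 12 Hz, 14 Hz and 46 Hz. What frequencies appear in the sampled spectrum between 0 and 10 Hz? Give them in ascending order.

fs/2 = 10 Hz.
54 Hz mod fs = 14 Hz.
14 Hz > fs/2 = 10 Hz, folds to fs − 14 Hz = 6 Hz.
12 Hz > fs/2 = 10 Hz, folds to fs − 12 Hz = 8 Hz.
14 Hz > fs/2 = 10 Hz, folds to fs − 14 Hz = 6 Hz.
46 Hz mod fs = 6 Hz.
6 Hz ≤ fs/2 = 10 Hz, appears at 6 Hz.
Distinct values: {6 Hz, 8 Hz}.

6 Hz, 8 Hz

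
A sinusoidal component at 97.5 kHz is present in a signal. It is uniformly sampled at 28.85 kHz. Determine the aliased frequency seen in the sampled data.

97.5 kHz mod fs = 10.95 kHz.
10.95 kHz ≤ fs/2 = 14.425 kHz, appears at 10.95 kHz.

10.95 kHz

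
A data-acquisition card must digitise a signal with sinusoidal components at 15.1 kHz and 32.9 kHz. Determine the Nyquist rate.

65.8 kHz

Highest-frequency component: 32.9 kHz.
Nyquist rate = 2 × 32.9 kHz = 65.8 kHz.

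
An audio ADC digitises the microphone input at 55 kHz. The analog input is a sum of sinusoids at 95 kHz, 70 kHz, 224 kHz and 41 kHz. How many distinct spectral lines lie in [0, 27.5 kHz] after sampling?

3

fs/2 = 27.5 kHz.
95 kHz mod fs = 40 kHz.
40 kHz > fs/2 = 27.5 kHz, folds to fs − 40 kHz = 15 kHz.
70 kHz mod fs = 15 kHz.
15 kHz ≤ fs/2 = 27.5 kHz, appears at 15 kHz.
224 kHz mod fs = 4 kHz.
4 kHz ≤ fs/2 = 27.5 kHz, appears at 4 kHz.
41 kHz > fs/2 = 27.5 kHz, folds to fs − 41 kHz = 14 kHz.
Distinct values: {4 kHz, 14 kHz, 15 kHz} → 3.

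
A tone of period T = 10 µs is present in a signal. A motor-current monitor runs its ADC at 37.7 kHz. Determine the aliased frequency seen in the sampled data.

13.1 kHz

T = 10 µs → f = 1/T = 100 kHz.
100 kHz mod fs = 24.6 kHz.
24.6 kHz > fs/2 = 18.85 kHz, folds to fs − 24.6 kHz = 13.1 kHz.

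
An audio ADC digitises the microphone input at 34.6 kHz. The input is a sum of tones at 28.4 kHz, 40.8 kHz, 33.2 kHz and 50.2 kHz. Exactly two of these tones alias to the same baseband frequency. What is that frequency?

6.2 kHz

fs/2 = 17.3 kHz.
28.4 kHz > fs/2 = 17.3 kHz, folds to fs − 28.4 kHz = 6.2 kHz.
40.8 kHz mod fs = 6.2 kHz.
6.2 kHz ≤ fs/2 = 17.3 kHz, appears at 6.2 kHz.
33.2 kHz > fs/2 = 17.3 kHz, folds to fs − 33.2 kHz = 1.4 kHz.
50.2 kHz mod fs = 15.6 kHz.
15.6 kHz ≤ fs/2 = 17.3 kHz, appears at 15.6 kHz.
28.4 kHz and 40.8 kHz both map to 6.2 kHz.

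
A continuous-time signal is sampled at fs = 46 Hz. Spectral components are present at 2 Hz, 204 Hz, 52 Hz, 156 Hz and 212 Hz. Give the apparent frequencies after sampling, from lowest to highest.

2 Hz, 6 Hz, 18 Hz, 20 Hz

fs/2 = 23 Hz.
2 Hz ≤ fs/2 = 23 Hz, passes unchanged.
204 Hz mod fs = 20 Hz.
20 Hz ≤ fs/2 = 23 Hz, appears at 20 Hz.
52 Hz mod fs = 6 Hz.
6 Hz ≤ fs/2 = 23 Hz, appears at 6 Hz.
156 Hz mod fs = 18 Hz.
18 Hz ≤ fs/2 = 23 Hz, appears at 18 Hz.
212 Hz mod fs = 28 Hz.
28 Hz > fs/2 = 23 Hz, folds to fs − 28 Hz = 18 Hz.
Distinct values: {2 Hz, 6 Hz, 18 Hz, 20 Hz}.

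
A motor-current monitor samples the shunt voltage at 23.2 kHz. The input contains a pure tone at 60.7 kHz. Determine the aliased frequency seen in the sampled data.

8.9 kHz

60.7 kHz mod fs = 14.3 kHz.
14.3 kHz > fs/2 = 11.6 kHz, folds to fs − 14.3 kHz = 8.9 kHz.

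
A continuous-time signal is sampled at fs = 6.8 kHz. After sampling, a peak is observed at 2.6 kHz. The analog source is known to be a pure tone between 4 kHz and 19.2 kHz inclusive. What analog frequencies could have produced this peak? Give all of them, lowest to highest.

Frequencies that alias to 2.6 kHz are k·fs ± 2.6 kHz for integer k ≥ 0.
k=0: 2.6 kHz.
k=1: 4.2 kHz, 9.4 kHz.
k=2: 11 kHz, 16.2 kHz.
k=3: 17.8 kHz, 23 kHz.
k=4: 24.6 kHz, 29.8 kHz.
Within [4 kHz, 19.2 kHz]: 4.2 kHz, 9.4 kHz, 11 kHz, 16.2 kHz, 17.8 kHz.

4.2 kHz, 9.4 kHz, 11 kHz, 16.2 kHz, 17.8 kHz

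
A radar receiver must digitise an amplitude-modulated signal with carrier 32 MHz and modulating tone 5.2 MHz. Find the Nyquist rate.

74.4 MHz

AM sidebands sit at fc ± fm = 26.8 MHz and 37.2 MHz.
Highest-frequency component: 37.2 MHz.
Nyquist rate = 2 × 37.2 MHz = 74.4 MHz.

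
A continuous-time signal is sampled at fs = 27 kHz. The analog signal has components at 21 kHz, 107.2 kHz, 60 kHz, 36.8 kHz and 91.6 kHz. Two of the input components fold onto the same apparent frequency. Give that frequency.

fs/2 = 13.5 kHz.
21 kHz > fs/2 = 13.5 kHz, folds to fs − 21 kHz = 6 kHz.
107.2 kHz mod fs = 26.2 kHz.
26.2 kHz > fs/2 = 13.5 kHz, folds to fs − 26.2 kHz = 0.8 kHz.
60 kHz mod fs = 6 kHz.
6 kHz ≤ fs/2 = 13.5 kHz, appears at 6 kHz.
36.8 kHz mod fs = 9.8 kHz.
9.8 kHz ≤ fs/2 = 13.5 kHz, appears at 9.8 kHz.
91.6 kHz mod fs = 10.6 kHz.
10.6 kHz ≤ fs/2 = 13.5 kHz, appears at 10.6 kHz.
21 kHz and 60 kHz both map to 6 kHz.

6 kHz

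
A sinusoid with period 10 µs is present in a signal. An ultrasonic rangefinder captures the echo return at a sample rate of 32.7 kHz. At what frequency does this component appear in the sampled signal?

1.9 kHz

T = 10 µs → f = 1/T = 100 kHz.
100 kHz mod fs = 1.9 kHz.
1.9 kHz ≤ fs/2 = 16.35 kHz, appears at 1.9 kHz.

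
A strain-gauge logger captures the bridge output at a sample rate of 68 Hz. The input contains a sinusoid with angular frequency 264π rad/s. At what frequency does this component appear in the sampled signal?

4 Hz

ω = 264π rad/s → f = ω/(2π) = 132 Hz.
132 Hz mod fs = 64 Hz.
64 Hz > fs/2 = 34 Hz, folds to fs − 64 Hz = 4 Hz.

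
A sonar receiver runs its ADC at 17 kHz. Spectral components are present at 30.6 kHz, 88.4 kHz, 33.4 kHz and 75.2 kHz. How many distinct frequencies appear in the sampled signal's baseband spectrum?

fs/2 = 8.5 kHz.
30.6 kHz mod fs = 13.6 kHz.
13.6 kHz > fs/2 = 8.5 kHz, folds to fs − 13.6 kHz = 3.4 kHz.
88.4 kHz mod fs = 3.4 kHz.
3.4 kHz ≤ fs/2 = 8.5 kHz, appears at 3.4 kHz.
33.4 kHz mod fs = 16.4 kHz.
16.4 kHz > fs/2 = 8.5 kHz, folds to fs − 16.4 kHz = 0.6 kHz.
75.2 kHz mod fs = 7.2 kHz.
7.2 kHz ≤ fs/2 = 8.5 kHz, appears at 7.2 kHz.
Distinct values: {0.6 kHz, 3.4 kHz, 7.2 kHz} → 3.

3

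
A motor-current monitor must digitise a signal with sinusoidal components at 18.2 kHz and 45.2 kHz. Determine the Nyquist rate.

90.4 kHz

Highest-frequency component: 45.2 kHz.
Nyquist rate = 2 × 45.2 kHz = 90.4 kHz.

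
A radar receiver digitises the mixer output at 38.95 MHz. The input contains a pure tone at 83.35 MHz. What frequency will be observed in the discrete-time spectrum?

5.45 MHz

83.35 MHz mod fs = 5.45 MHz.
5.45 MHz ≤ fs/2 = 19.475 MHz, appears at 5.45 MHz.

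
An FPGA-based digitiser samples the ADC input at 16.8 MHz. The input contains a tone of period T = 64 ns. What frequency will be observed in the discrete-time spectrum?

T = 64 ns → f = 1/T = 15.625 MHz.
15.625 MHz > fs/2 = 8.4 MHz, folds to fs − 15.625 MHz = 1.175 MHz.

1.175 MHz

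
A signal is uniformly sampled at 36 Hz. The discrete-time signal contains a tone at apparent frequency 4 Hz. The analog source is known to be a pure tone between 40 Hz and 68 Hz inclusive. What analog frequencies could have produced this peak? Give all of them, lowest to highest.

40 Hz, 68 Hz

Frequencies that alias to 4 Hz are k·fs ± 4 Hz for integer k ≥ 0.
k=0: 4 Hz.
k=1: 32 Hz, 40 Hz.
k=2: 68 Hz, 76 Hz.
k=3: 104 Hz, 112 Hz.
Within [40 Hz, 68 Hz]: 40 Hz, 68 Hz.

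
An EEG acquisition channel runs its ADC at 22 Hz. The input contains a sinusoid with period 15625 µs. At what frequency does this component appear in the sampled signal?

T = 15625 µs → f = 1/T = 64 Hz.
64 Hz mod fs = 20 Hz.
20 Hz > fs/2 = 11 Hz, folds to fs − 20 Hz = 2 Hz.

2 Hz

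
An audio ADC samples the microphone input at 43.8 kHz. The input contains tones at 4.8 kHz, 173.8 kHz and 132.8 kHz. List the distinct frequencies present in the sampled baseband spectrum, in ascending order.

fs/2 = 21.9 kHz.
4.8 kHz ≤ fs/2 = 21.9 kHz, passes unchanged.
173.8 kHz mod fs = 42.4 kHz.
42.4 kHz > fs/2 = 21.9 kHz, folds to fs − 42.4 kHz = 1.4 kHz.
132.8 kHz mod fs = 1.4 kHz.
1.4 kHz ≤ fs/2 = 21.9 kHz, appears at 1.4 kHz.
Distinct values: {1.4 kHz, 4.8 kHz}.

1.4 kHz, 4.8 kHz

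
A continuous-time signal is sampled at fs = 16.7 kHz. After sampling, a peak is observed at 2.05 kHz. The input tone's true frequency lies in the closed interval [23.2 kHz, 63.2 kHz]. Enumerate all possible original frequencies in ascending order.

Frequencies that alias to 2.05 kHz are k·fs ± 2.05 kHz for integer k ≥ 0.
k=0: 2.05 kHz.
k=1: 14.65 kHz, 18.75 kHz.
k=2: 31.35 kHz, 35.45 kHz.
k=3: 48.05 kHz, 52.15 kHz.
k=4: 64.75 kHz, 68.85 kHz.
Within [23.2 kHz, 63.2 kHz]: 31.35 kHz, 35.45 kHz, 48.05 kHz, 52.15 kHz.

31.35 kHz, 35.45 kHz, 48.05 kHz, 52.15 kHz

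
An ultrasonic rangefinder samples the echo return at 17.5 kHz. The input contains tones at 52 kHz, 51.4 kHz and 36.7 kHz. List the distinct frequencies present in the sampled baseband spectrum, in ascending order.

0.5 kHz, 1.1 kHz, 1.7 kHz

fs/2 = 8.75 kHz.
52 kHz mod fs = 17 kHz.
17 kHz > fs/2 = 8.75 kHz, folds to fs − 17 kHz = 0.5 kHz.
51.4 kHz mod fs = 16.4 kHz.
16.4 kHz > fs/2 = 8.75 kHz, folds to fs − 16.4 kHz = 1.1 kHz.
36.7 kHz mod fs = 1.7 kHz.
1.7 kHz ≤ fs/2 = 8.75 kHz, appears at 1.7 kHz.
Distinct values: {0.5 kHz, 1.1 kHz, 1.7 kHz}.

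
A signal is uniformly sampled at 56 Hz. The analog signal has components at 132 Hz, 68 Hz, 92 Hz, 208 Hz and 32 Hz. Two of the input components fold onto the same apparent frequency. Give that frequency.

fs/2 = 28 Hz.
132 Hz mod fs = 20 Hz.
20 Hz ≤ fs/2 = 28 Hz, appears at 20 Hz.
68 Hz mod fs = 12 Hz.
12 Hz ≤ fs/2 = 28 Hz, appears at 12 Hz.
92 Hz mod fs = 36 Hz.
36 Hz > fs/2 = 28 Hz, folds to fs − 36 Hz = 20 Hz.
208 Hz mod fs = 40 Hz.
40 Hz > fs/2 = 28 Hz, folds to fs − 40 Hz = 16 Hz.
32 Hz > fs/2 = 28 Hz, folds to fs − 32 Hz = 24 Hz.
92 Hz and 132 Hz both map to 20 Hz.

20 Hz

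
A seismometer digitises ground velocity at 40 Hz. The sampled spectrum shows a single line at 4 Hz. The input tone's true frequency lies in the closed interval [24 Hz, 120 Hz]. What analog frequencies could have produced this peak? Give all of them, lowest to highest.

36 Hz, 44 Hz, 76 Hz, 84 Hz, 116 Hz

Frequencies that alias to 4 Hz are k·fs ± 4 Hz for integer k ≥ 0.
k=0: 4 Hz.
k=1: 36 Hz, 44 Hz.
k=2: 76 Hz, 84 Hz.
k=3: 116 Hz, 124 Hz.
k=4: 156 Hz, 164 Hz.
Within [24 Hz, 120 Hz]: 36 Hz, 44 Hz, 76 Hz, 84 Hz, 116 Hz.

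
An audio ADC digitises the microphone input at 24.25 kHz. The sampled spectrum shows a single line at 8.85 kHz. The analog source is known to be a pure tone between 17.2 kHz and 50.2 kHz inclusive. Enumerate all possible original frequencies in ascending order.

Frequencies that alias to 8.85 kHz are k·fs ± 8.85 kHz for integer k ≥ 0.
k=0: 8.85 kHz.
k=1: 15.4 kHz, 33.1 kHz.
k=2: 39.65 kHz, 57.35 kHz.
k=3: 63.9 kHz, 81.6 kHz.
Within [17.2 kHz, 50.2 kHz]: 33.1 kHz, 39.65 kHz.

33.1 kHz, 39.65 kHz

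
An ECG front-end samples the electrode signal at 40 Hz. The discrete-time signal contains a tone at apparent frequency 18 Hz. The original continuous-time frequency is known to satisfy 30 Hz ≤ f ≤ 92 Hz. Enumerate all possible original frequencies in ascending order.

Frequencies that alias to 18 Hz are k·fs ± 18 Hz for integer k ≥ 0.
k=0: 18 Hz.
k=1: 22 Hz, 58 Hz.
k=2: 62 Hz, 98 Hz.
k=3: 102 Hz, 138 Hz.
Within [30 Hz, 92 Hz]: 58 Hz, 62 Hz.

58 Hz, 62 Hz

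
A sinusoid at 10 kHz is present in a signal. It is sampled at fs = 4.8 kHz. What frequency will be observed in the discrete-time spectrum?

0.4 kHz

10 kHz mod fs = 0.4 kHz.
0.4 kHz ≤ fs/2 = 2.4 kHz, appears at 0.4 kHz.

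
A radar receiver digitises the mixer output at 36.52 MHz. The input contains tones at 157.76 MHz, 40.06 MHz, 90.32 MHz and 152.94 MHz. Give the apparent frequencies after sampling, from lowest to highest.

3.54 MHz, 6.86 MHz, 11.68 MHz, 17.28 MHz

fs/2 = 18.26 MHz.
157.76 MHz mod fs = 11.68 MHz.
11.68 MHz ≤ fs/2 = 18.26 MHz, appears at 11.68 MHz.
40.06 MHz mod fs = 3.54 MHz.
3.54 MHz ≤ fs/2 = 18.26 MHz, appears at 3.54 MHz.
90.32 MHz mod fs = 17.28 MHz.
17.28 MHz ≤ fs/2 = 18.26 MHz, appears at 17.28 MHz.
152.94 MHz mod fs = 6.86 MHz.
6.86 MHz ≤ fs/2 = 18.26 MHz, appears at 6.86 MHz.
Distinct values: {3.54 MHz, 6.86 MHz, 11.68 MHz, 17.28 MHz}.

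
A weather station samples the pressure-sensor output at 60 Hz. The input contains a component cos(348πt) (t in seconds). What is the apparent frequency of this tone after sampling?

ω = 348π rad/s → f = ω/(2π) = 174 Hz.
174 Hz mod fs = 54 Hz.
54 Hz > fs/2 = 30 Hz, folds to fs − 54 Hz = 6 Hz.

6 Hz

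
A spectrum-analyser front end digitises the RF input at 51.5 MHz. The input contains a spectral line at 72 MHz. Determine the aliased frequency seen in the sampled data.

72 MHz mod fs = 20.5 MHz.
20.5 MHz ≤ fs/2 = 25.75 MHz, appears at 20.5 MHz.

20.5 MHz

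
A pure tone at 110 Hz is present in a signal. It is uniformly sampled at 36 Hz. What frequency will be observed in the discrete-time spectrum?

2 Hz

110 Hz mod fs = 2 Hz.
2 Hz ≤ fs/2 = 18 Hz, appears at 2 Hz.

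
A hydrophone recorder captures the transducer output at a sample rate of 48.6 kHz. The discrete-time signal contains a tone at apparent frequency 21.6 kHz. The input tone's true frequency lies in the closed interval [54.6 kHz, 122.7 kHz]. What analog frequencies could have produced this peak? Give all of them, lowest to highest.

Frequencies that alias to 21.6 kHz are k·fs ± 21.6 kHz for integer k ≥ 0.
k=0: 21.6 kHz.
k=1: 27 kHz, 70.2 kHz.
k=2: 75.6 kHz, 118.8 kHz.
k=3: 124.2 kHz, 167.4 kHz.
Within [54.6 kHz, 122.7 kHz]: 70.2 kHz, 75.6 kHz, 118.8 kHz.

70.2 kHz, 75.6 kHz, 118.8 kHz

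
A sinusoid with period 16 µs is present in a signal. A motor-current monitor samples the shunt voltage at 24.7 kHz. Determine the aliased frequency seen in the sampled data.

T = 16 µs → f = 1/T = 62.5 kHz.
62.5 kHz mod fs = 13.1 kHz.
13.1 kHz > fs/2 = 12.35 kHz, folds to fs − 13.1 kHz = 11.6 kHz.

11.6 kHz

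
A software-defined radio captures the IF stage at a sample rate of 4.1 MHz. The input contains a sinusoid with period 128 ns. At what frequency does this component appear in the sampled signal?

0.3875 MHz

T = 128 ns → f = 1/T = 7.8125 MHz.
7.8125 MHz mod fs = 3.7125 MHz.
3.7125 MHz > fs/2 = 2.05 MHz, folds to fs − 3.7125 MHz = 0.3875 MHz.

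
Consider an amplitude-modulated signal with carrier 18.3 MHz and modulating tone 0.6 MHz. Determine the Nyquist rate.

AM sidebands sit at fc ± fm = 17.7 MHz and 18.9 MHz.
Highest-frequency component: 18.9 MHz.
Nyquist rate = 2 × 18.9 MHz = 37.8 MHz.

37.8 MHz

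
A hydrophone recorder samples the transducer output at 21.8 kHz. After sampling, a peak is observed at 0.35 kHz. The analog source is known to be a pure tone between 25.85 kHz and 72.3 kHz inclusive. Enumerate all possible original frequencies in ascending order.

Frequencies that alias to 0.35 kHz are k·fs ± 0.35 kHz for integer k ≥ 0.
k=0: 0.35 kHz.
k=1: 21.45 kHz, 22.15 kHz.
k=2: 43.25 kHz, 43.95 kHz.
k=3: 65.05 kHz, 65.75 kHz.
k=4: 86.85 kHz, 87.55 kHz.
Within [25.85 kHz, 72.3 kHz]: 43.25 kHz, 43.95 kHz, 65.05 kHz, 65.75 kHz.

43.25 kHz, 43.95 kHz, 65.05 kHz, 65.75 kHz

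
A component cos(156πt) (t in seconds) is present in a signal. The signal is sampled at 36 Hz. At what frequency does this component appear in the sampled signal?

ω = 156π rad/s → f = ω/(2π) = 78 Hz.
78 Hz mod fs = 6 Hz.
6 Hz ≤ fs/2 = 18 Hz, appears at 6 Hz.

6 Hz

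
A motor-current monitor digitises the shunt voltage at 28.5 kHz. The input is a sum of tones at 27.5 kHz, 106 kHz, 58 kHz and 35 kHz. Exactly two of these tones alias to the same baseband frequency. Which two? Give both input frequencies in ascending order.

fs/2 = 14.25 kHz.
27.5 kHz > fs/2 = 14.25 kHz, folds to fs − 27.5 kHz = 1 kHz.
106 kHz mod fs = 20.5 kHz.
20.5 kHz > fs/2 = 14.25 kHz, folds to fs − 20.5 kHz = 8 kHz.
58 kHz mod fs = 1 kHz.
1 kHz ≤ fs/2 = 14.25 kHz, appears at 1 kHz.
35 kHz mod fs = 6.5 kHz.
6.5 kHz ≤ fs/2 = 14.25 kHz, appears at 6.5 kHz.
27.5 kHz and 58 kHz both map to 1 kHz.

27.5 kHz, 58 kHz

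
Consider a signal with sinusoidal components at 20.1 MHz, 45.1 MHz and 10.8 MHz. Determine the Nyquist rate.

90.2 MHz

Highest-frequency component: 45.1 MHz.
Nyquist rate = 2 × 45.1 MHz = 90.2 MHz.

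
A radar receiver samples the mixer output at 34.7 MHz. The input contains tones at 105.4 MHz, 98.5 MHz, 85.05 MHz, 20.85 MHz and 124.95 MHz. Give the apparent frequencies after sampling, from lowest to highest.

1.3 MHz, 5.6 MHz, 13.85 MHz, 15.65 MHz

fs/2 = 17.35 MHz.
105.4 MHz mod fs = 1.3 MHz.
1.3 MHz ≤ fs/2 = 17.35 MHz, appears at 1.3 MHz.
98.5 MHz mod fs = 29.1 MHz.
29.1 MHz > fs/2 = 17.35 MHz, folds to fs − 29.1 MHz = 5.6 MHz.
85.05 MHz mod fs = 15.65 MHz.
15.65 MHz ≤ fs/2 = 17.35 MHz, appears at 15.65 MHz.
20.85 MHz > fs/2 = 17.35 MHz, folds to fs − 20.85 MHz = 13.85 MHz.
124.95 MHz mod fs = 20.85 MHz.
20.85 MHz > fs/2 = 17.35 MHz, folds to fs − 20.85 MHz = 13.85 MHz.
Distinct values: {1.3 MHz, 5.6 MHz, 13.85 MHz, 15.65 MHz}.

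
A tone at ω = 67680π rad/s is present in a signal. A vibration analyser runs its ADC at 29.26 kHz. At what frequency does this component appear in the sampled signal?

4.58 kHz

ω = 67680π rad/s → f = ω/(2π) = 33840 Hz = 33.84 kHz.
33.84 kHz mod fs = 4.58 kHz.
4.58 kHz ≤ fs/2 = 14.63 kHz, appears at 4.58 kHz.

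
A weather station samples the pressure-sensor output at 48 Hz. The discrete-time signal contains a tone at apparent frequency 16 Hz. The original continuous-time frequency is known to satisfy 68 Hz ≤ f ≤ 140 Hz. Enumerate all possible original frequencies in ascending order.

Frequencies that alias to 16 Hz are k·fs ± 16 Hz for integer k ≥ 0.
k=0: 16 Hz.
k=1: 32 Hz, 64 Hz.
k=2: 80 Hz, 112 Hz.
k=3: 128 Hz, 160 Hz.
k=4: 176 Hz, 208 Hz.
Within [68 Hz, 140 Hz]: 80 Hz, 112 Hz, 128 Hz.

80 Hz, 112 Hz, 128 Hz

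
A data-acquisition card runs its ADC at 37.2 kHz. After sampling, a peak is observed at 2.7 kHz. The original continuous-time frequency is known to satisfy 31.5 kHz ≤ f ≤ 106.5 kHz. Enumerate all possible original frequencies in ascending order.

34.5 kHz, 39.9 kHz, 71.7 kHz, 77.1 kHz

Frequencies that alias to 2.7 kHz are k·fs ± 2.7 kHz for integer k ≥ 0.
k=0: 2.7 kHz.
k=1: 34.5 kHz, 39.9 kHz.
k=2: 71.7 kHz, 77.1 kHz.
k=3: 108.9 kHz, 114.3 kHz.
Within [31.5 kHz, 106.5 kHz]: 34.5 kHz, 39.9 kHz, 71.7 kHz, 77.1 kHz.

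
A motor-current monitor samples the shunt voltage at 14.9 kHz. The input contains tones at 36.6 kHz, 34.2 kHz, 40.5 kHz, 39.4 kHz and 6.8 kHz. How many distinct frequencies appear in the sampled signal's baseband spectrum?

fs/2 = 7.45 kHz.
36.6 kHz mod fs = 6.8 kHz.
6.8 kHz ≤ fs/2 = 7.45 kHz, appears at 6.8 kHz.
34.2 kHz mod fs = 4.4 kHz.
4.4 kHz ≤ fs/2 = 7.45 kHz, appears at 4.4 kHz.
40.5 kHz mod fs = 10.7 kHz.
10.7 kHz > fs/2 = 7.45 kHz, folds to fs − 10.7 kHz = 4.2 kHz.
39.4 kHz mod fs = 9.6 kHz.
9.6 kHz > fs/2 = 7.45 kHz, folds to fs − 9.6 kHz = 5.3 kHz.
6.8 kHz ≤ fs/2 = 7.45 kHz, passes unchanged.
Distinct values: {4.2 kHz, 4.4 kHz, 5.3 kHz, 6.8 kHz} → 4.

4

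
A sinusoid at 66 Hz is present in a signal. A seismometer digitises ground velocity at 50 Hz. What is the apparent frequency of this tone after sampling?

16 Hz

66 Hz mod fs = 16 Hz.
16 Hz ≤ fs/2 = 25 Hz, appears at 16 Hz.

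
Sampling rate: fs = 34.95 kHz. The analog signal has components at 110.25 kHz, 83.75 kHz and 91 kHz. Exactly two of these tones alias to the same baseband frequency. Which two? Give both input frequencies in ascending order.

fs/2 = 17.475 kHz.
110.25 kHz mod fs = 5.4 kHz.
5.4 kHz ≤ fs/2 = 17.475 kHz, appears at 5.4 kHz.
83.75 kHz mod fs = 13.85 kHz.
13.85 kHz ≤ fs/2 = 17.475 kHz, appears at 13.85 kHz.
91 kHz mod fs = 21.1 kHz.
21.1 kHz > fs/2 = 17.475 kHz, folds to fs − 21.1 kHz = 13.85 kHz.
83.75 kHz and 91 kHz both map to 13.85 kHz.

83.75 kHz, 91 kHz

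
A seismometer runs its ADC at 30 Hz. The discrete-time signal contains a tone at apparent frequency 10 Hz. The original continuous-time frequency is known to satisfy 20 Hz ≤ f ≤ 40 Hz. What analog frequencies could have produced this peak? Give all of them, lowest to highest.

Frequencies that alias to 10 Hz are k·fs ± 10 Hz for integer k ≥ 0.
k=0: 10 Hz.
k=1: 20 Hz, 40 Hz.
k=2: 50 Hz, 70 Hz.
Within [20 Hz, 40 Hz]: 20 Hz, 40 Hz.

20 Hz, 40 Hz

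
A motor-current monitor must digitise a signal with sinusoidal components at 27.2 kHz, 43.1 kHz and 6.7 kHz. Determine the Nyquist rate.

Highest-frequency component: 43.1 kHz.
Nyquist rate = 2 × 43.1 kHz = 86.2 kHz.

86.2 kHz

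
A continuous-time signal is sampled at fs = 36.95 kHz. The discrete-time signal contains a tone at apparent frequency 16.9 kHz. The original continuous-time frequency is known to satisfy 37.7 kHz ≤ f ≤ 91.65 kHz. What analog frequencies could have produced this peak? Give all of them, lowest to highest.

Frequencies that alias to 16.9 kHz are k·fs ± 16.9 kHz for integer k ≥ 0.
k=0: 16.9 kHz.
k=1: 20.05 kHz, 53.85 kHz.
k=2: 57 kHz, 90.8 kHz.
k=3: 93.95 kHz, 127.75 kHz.
Within [37.7 kHz, 91.65 kHz]: 53.85 kHz, 57 kHz, 90.8 kHz.

53.85 kHz, 57 kHz, 90.8 kHz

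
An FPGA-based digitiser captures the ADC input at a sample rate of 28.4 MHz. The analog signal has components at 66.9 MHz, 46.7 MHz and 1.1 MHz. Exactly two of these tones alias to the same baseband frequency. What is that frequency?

fs/2 = 14.2 MHz.
66.9 MHz mod fs = 10.1 MHz.
10.1 MHz ≤ fs/2 = 14.2 MHz, appears at 10.1 MHz.
46.7 MHz mod fs = 18.3 MHz.
18.3 MHz > fs/2 = 14.2 MHz, folds to fs − 18.3 MHz = 10.1 MHz.
1.1 MHz ≤ fs/2 = 14.2 MHz, passes unchanged.
46.7 MHz and 66.9 MHz both map to 10.1 MHz.

10.1 MHz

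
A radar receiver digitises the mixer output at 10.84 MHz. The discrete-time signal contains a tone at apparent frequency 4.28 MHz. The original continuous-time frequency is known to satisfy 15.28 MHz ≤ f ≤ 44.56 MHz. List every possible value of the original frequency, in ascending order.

Frequencies that alias to 4.28 MHz are k·fs ± 4.28 MHz for integer k ≥ 0.
k=0: 4.28 MHz.
k=1: 6.56 MHz, 15.12 MHz.
k=2: 17.4 MHz, 25.96 MHz.
k=3: 28.24 MHz, 36.8 MHz.
k=4: 39.08 MHz, 47.64 MHz.
k=5: 49.92 MHz, 58.48 MHz.
Within [15.28 MHz, 44.56 MHz]: 17.4 MHz, 25.96 MHz, 28.24 MHz, 36.8 MHz, 39.08 MHz.

17.4 MHz, 25.96 MHz, 28.24 MHz, 36.8 MHz, 39.08 MHz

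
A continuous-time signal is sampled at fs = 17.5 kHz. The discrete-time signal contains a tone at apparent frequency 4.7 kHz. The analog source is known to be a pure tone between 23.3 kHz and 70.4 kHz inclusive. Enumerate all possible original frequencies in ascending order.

Frequencies that alias to 4.7 kHz are k·fs ± 4.7 kHz for integer k ≥ 0.
k=0: 4.7 kHz.
k=1: 12.8 kHz, 22.2 kHz.
k=2: 30.3 kHz, 39.7 kHz.
k=3: 47.8 kHz, 57.2 kHz.
k=4: 65.3 kHz, 74.7 kHz.
k=5: 82.8 kHz, 92.2 kHz.
Within [23.3 kHz, 70.4 kHz]: 30.3 kHz, 39.7 kHz, 47.8 kHz, 57.2 kHz, 65.3 kHz.

30.3 kHz, 39.7 kHz, 47.8 kHz, 57.2 kHz, 65.3 kHz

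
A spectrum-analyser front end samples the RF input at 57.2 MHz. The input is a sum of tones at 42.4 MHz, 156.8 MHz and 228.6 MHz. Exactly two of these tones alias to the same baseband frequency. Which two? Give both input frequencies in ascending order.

fs/2 = 28.6 MHz.
42.4 MHz > fs/2 = 28.6 MHz, folds to fs − 42.4 MHz = 14.8 MHz.
156.8 MHz mod fs = 42.4 MHz.
42.4 MHz > fs/2 = 28.6 MHz, folds to fs − 42.4 MHz = 14.8 MHz.
228.6 MHz mod fs = 57 MHz.
57 MHz > fs/2 = 28.6 MHz, folds to fs − 57 MHz = 0.2 MHz.
42.4 MHz and 156.8 MHz both map to 14.8 MHz.

42.4 MHz, 156.8 MHz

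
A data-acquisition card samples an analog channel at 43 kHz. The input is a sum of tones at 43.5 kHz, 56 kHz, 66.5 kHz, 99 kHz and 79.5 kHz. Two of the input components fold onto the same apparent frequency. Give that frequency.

fs/2 = 21.5 kHz.
43.5 kHz mod fs = 0.5 kHz.
0.5 kHz ≤ fs/2 = 21.5 kHz, appears at 0.5 kHz.
56 kHz mod fs = 13 kHz.
13 kHz ≤ fs/2 = 21.5 kHz, appears at 13 kHz.
66.5 kHz mod fs = 23.5 kHz.
23.5 kHz > fs/2 = 21.5 kHz, folds to fs − 23.5 kHz = 19.5 kHz.
99 kHz mod fs = 13 kHz.
13 kHz ≤ fs/2 = 21.5 kHz, appears at 13 kHz.
79.5 kHz mod fs = 36.5 kHz.
36.5 kHz > fs/2 = 21.5 kHz, folds to fs − 36.5 kHz = 6.5 kHz.
56 kHz and 99 kHz both map to 13 kHz.

13 kHz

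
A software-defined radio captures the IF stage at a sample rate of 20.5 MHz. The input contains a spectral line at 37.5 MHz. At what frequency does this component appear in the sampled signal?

3.5 MHz

37.5 MHz mod fs = 17 MHz.
17 MHz > fs/2 = 10.25 MHz, folds to fs − 17 MHz = 3.5 MHz.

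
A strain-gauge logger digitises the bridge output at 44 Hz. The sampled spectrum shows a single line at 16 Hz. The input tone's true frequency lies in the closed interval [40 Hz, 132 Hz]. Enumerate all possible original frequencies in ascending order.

60 Hz, 72 Hz, 104 Hz, 116 Hz

Frequencies that alias to 16 Hz are k·fs ± 16 Hz for integer k ≥ 0.
k=0: 16 Hz.
k=1: 28 Hz, 60 Hz.
k=2: 72 Hz, 104 Hz.
k=3: 116 Hz, 148 Hz.
k=4: 160 Hz, 192 Hz.
Within [40 Hz, 132 Hz]: 60 Hz, 72 Hz, 104 Hz, 116 Hz.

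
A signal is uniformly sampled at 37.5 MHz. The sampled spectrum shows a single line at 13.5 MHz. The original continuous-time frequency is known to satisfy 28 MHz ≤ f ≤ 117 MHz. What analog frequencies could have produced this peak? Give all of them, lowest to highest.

51 MHz, 61.5 MHz, 88.5 MHz, 99 MHz

Frequencies that alias to 13.5 MHz are k·fs ± 13.5 MHz for integer k ≥ 0.
k=0: 13.5 MHz.
k=1: 24 MHz, 51 MHz.
k=2: 61.5 MHz, 88.5 MHz.
k=3: 99 MHz, 126 MHz.
k=4: 136.5 MHz, 163.5 MHz.
Within [28 MHz, 117 MHz]: 51 MHz, 61.5 MHz, 88.5 MHz, 99 MHz.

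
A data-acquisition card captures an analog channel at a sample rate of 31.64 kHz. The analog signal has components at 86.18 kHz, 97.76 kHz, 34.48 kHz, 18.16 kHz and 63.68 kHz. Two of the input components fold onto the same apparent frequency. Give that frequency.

2.84 kHz

fs/2 = 15.82 kHz.
86.18 kHz mod fs = 22.9 kHz.
22.9 kHz > fs/2 = 15.82 kHz, folds to fs − 22.9 kHz = 8.74 kHz.
97.76 kHz mod fs = 2.84 kHz.
2.84 kHz ≤ fs/2 = 15.82 kHz, appears at 2.84 kHz.
34.48 kHz mod fs = 2.84 kHz.
2.84 kHz ≤ fs/2 = 15.82 kHz, appears at 2.84 kHz.
18.16 kHz > fs/2 = 15.82 kHz, folds to fs − 18.16 kHz = 13.48 kHz.
63.68 kHz mod fs = 0.4 kHz.
0.4 kHz ≤ fs/2 = 15.82 kHz, appears at 0.4 kHz.
34.48 kHz and 97.76 kHz both map to 2.84 kHz.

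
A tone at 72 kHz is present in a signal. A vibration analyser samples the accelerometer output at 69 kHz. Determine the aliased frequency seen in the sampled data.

3 kHz

72 kHz mod fs = 3 kHz.
3 kHz ≤ fs/2 = 34.5 kHz, appears at 3 kHz.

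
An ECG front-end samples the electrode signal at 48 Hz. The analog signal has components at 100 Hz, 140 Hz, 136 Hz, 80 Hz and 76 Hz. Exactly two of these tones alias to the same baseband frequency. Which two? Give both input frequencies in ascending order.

100 Hz, 140 Hz

fs/2 = 24 Hz.
100 Hz mod fs = 4 Hz.
4 Hz ≤ fs/2 = 24 Hz, appears at 4 Hz.
140 Hz mod fs = 44 Hz.
44 Hz > fs/2 = 24 Hz, folds to fs − 44 Hz = 4 Hz.
136 Hz mod fs = 40 Hz.
40 Hz > fs/2 = 24 Hz, folds to fs − 40 Hz = 8 Hz.
80 Hz mod fs = 32 Hz.
32 Hz > fs/2 = 24 Hz, folds to fs − 32 Hz = 16 Hz.
76 Hz mod fs = 28 Hz.
28 Hz > fs/2 = 24 Hz, folds to fs − 28 Hz = 20 Hz.
100 Hz and 140 Hz both map to 4 Hz.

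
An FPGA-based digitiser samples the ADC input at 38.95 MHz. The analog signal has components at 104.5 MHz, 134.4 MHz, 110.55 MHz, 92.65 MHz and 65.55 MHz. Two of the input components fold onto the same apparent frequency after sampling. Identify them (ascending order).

fs/2 = 19.475 MHz.
104.5 MHz mod fs = 26.6 MHz.
26.6 MHz > fs/2 = 19.475 MHz, folds to fs − 26.6 MHz = 12.35 MHz.
134.4 MHz mod fs = 17.55 MHz.
17.55 MHz ≤ fs/2 = 19.475 MHz, appears at 17.55 MHz.
110.55 MHz mod fs = 32.65 MHz.
32.65 MHz > fs/2 = 19.475 MHz, folds to fs − 32.65 MHz = 6.3 MHz.
92.65 MHz mod fs = 14.75 MHz.
14.75 MHz ≤ fs/2 = 19.475 MHz, appears at 14.75 MHz.
65.55 MHz mod fs = 26.6 MHz.
26.6 MHz > fs/2 = 19.475 MHz, folds to fs − 26.6 MHz = 12.35 MHz.
65.55 MHz and 104.5 MHz both map to 12.35 MHz.

65.55 MHz, 104.5 MHz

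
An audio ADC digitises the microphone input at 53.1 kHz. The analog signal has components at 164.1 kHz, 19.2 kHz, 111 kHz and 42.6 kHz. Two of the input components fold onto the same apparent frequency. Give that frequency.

4.8 kHz

fs/2 = 26.55 kHz.
164.1 kHz mod fs = 4.8 kHz.
4.8 kHz ≤ fs/2 = 26.55 kHz, appears at 4.8 kHz.
19.2 kHz ≤ fs/2 = 26.55 kHz, passes unchanged.
111 kHz mod fs = 4.8 kHz.
4.8 kHz ≤ fs/2 = 26.55 kHz, appears at 4.8 kHz.
42.6 kHz > fs/2 = 26.55 kHz, folds to fs − 42.6 kHz = 10.5 kHz.
111 kHz and 164.1 kHz both map to 4.8 kHz.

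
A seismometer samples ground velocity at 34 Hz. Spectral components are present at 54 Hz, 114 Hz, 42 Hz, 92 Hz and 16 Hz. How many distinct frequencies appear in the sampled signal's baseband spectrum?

5

fs/2 = 17 Hz.
54 Hz mod fs = 20 Hz.
20 Hz > fs/2 = 17 Hz, folds to fs − 20 Hz = 14 Hz.
114 Hz mod fs = 12 Hz.
12 Hz ≤ fs/2 = 17 Hz, appears at 12 Hz.
42 Hz mod fs = 8 Hz.
8 Hz ≤ fs/2 = 17 Hz, appears at 8 Hz.
92 Hz mod fs = 24 Hz.
24 Hz > fs/2 = 17 Hz, folds to fs − 24 Hz = 10 Hz.
16 Hz ≤ fs/2 = 17 Hz, passes unchanged.
Distinct values: {8 Hz, 10 Hz, 12 Hz, 14 Hz, 16 Hz} → 5.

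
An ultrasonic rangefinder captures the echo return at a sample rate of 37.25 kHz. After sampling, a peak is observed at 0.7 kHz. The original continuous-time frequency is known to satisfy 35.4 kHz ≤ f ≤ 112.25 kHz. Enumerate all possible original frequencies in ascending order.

36.55 kHz, 37.95 kHz, 73.8 kHz, 75.2 kHz, 111.05 kHz

Frequencies that alias to 0.7 kHz are k·fs ± 0.7 kHz for integer k ≥ 0.
k=0: 0.7 kHz.
k=1: 36.55 kHz, 37.95 kHz.
k=2: 73.8 kHz, 75.2 kHz.
k=3: 111.05 kHz, 112.45 kHz.
k=4: 148.3 kHz, 149.7 kHz.
Within [35.4 kHz, 112.25 kHz]: 36.55 kHz, 37.95 kHz, 73.8 kHz, 75.2 kHz, 111.05 kHz.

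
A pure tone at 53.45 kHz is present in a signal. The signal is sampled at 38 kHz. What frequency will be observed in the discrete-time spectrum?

15.45 kHz

53.45 kHz mod fs = 15.45 kHz.
15.45 kHz ≤ fs/2 = 19 kHz, appears at 15.45 kHz.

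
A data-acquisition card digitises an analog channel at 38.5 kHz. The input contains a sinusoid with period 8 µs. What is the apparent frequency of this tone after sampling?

9.5 kHz

T = 8 µs → f = 1/T = 125 kHz.
125 kHz mod fs = 9.5 kHz.
9.5 kHz ≤ fs/2 = 19.25 kHz, appears at 9.5 kHz.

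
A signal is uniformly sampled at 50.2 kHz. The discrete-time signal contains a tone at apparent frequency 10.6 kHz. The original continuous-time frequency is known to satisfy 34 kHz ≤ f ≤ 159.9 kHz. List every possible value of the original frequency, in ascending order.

Frequencies that alias to 10.6 kHz are k·fs ± 10.6 kHz for integer k ≥ 0.
k=0: 10.6 kHz.
k=1: 39.6 kHz, 60.8 kHz.
k=2: 89.8 kHz, 111 kHz.
k=3: 140 kHz, 161.2 kHz.
k=4: 190.2 kHz, 211.4 kHz.
Within [34 kHz, 159.9 kHz]: 39.6 kHz, 60.8 kHz, 89.8 kHz, 111 kHz, 140 kHz.

39.6 kHz, 60.8 kHz, 89.8 kHz, 111 kHz, 140 kHz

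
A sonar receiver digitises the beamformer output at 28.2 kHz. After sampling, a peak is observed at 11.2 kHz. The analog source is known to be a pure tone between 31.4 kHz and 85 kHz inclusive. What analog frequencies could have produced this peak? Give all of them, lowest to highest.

Frequencies that alias to 11.2 kHz are k·fs ± 11.2 kHz for integer k ≥ 0.
k=0: 11.2 kHz.
k=1: 17 kHz, 39.4 kHz.
k=2: 45.2 kHz, 67.6 kHz.
k=3: 73.4 kHz, 95.8 kHz.
k=4: 101.6 kHz, 124 kHz.
Within [31.4 kHz, 85 kHz]: 39.4 kHz, 45.2 kHz, 67.6 kHz, 73.4 kHz.

39.4 kHz, 45.2 kHz, 67.6 kHz, 73.4 kHz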